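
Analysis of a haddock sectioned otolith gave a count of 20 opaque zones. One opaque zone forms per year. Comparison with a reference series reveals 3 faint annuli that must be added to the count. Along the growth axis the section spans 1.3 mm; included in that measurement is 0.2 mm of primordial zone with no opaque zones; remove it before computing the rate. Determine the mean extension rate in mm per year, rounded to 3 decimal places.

0.048 mm per year

Correcting the raw count gives 20 + 3 = 23 true opaque zones.
Removing the 0.2 mm offcut leaves 1.3 − 0.2 = 1.1 mm.
Mean rate = 1.1 mm / 23 years ≈ 0.048 mm per year.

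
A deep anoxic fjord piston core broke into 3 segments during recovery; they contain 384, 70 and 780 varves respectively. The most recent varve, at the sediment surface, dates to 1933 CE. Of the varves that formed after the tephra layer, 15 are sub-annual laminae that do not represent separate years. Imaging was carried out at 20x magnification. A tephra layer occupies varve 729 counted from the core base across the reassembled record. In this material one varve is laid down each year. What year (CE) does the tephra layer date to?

Total varves = 384 + 70 + 780 = 1234.
Between varve 729 and the sediment surface there are 1234 − 729 = 505 varves.
505 − 15 false = 490 true varves after the tephra layer.
1933 − 490 = 1443 CE.

1443 CE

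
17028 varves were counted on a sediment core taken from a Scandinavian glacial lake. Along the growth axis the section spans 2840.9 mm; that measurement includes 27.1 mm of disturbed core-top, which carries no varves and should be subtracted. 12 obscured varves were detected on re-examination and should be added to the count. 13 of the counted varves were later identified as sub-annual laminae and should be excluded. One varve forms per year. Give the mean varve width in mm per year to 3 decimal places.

0.165 mm per year

After corrections the count is 17028 − 13 + 12 = 17027 varves.
Net length = 2840.9 − 27.1 = 2813.8 mm.
Mean rate = 2813.8 mm / 17027 years ≈ 0.165 mm per year.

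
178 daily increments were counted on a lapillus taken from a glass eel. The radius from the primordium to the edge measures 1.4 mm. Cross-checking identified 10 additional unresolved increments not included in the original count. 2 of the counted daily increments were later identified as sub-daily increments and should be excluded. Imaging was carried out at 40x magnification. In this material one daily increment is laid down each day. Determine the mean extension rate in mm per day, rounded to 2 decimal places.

True daily increment count = 178 − 2 + 10 = 186.
Extension rate ≈ 1.4 / 186 = 0.01 mm per day.

0.01 mm per day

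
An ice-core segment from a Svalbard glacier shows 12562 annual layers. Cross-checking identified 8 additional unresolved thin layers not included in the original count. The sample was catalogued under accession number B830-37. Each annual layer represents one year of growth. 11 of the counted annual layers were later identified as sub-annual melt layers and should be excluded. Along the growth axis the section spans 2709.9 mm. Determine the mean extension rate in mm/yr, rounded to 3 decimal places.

True annual layer count = 12562 − 11 + 8 = 12559.
Extension rate ≈ 2709.9 / 12559 = 0.216 mm/yr.

0.216 mm/yr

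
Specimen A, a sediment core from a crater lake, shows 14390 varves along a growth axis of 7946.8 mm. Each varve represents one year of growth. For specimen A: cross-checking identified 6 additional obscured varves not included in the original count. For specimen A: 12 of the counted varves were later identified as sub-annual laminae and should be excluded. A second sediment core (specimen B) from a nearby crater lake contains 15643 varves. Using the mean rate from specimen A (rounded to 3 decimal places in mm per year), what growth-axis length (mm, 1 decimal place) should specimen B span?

8634.9 mm

Specimen A: after corrections the count is 14390 − 12 + 6 = 14384 varves.
A: Extension rate ≈ 7946.8 / 14384 = 0.552 mm/yr.
For B, 0.552 mm/year × 15643 years = 8634.9 mm.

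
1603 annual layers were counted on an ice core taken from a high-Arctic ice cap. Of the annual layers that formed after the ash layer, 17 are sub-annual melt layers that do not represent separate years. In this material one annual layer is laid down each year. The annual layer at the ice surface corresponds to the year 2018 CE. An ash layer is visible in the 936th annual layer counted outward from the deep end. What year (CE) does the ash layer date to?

1368 CE

The ash layer sits at annual layer 936 from the deep end, so 1603 − 936 = 667 annual layers formed after it.
Removing the 17 false annual layers leaves 667 − 17 = 650 true annual layers beyond the ash layer.
Counting back 650 years from 2018 CE places the ash layer in 2018 − 650 = 1368 CE.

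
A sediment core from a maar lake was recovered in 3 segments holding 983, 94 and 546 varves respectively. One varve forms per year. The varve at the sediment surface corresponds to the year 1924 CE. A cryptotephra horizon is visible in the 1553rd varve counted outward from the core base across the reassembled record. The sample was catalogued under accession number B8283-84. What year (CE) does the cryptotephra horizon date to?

1854 CE

Total varves = 983 + 94 + 546 = 1623.
Between varve 1553 and the sediment surface there are 1623 − 1553 = 70 varves.
1924 − 70 = 1854 CE.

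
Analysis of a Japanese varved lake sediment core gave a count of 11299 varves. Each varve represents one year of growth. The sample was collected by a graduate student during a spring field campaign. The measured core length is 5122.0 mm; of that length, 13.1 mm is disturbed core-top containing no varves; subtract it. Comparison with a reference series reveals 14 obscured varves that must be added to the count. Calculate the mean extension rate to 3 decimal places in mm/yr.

After corrections the count is 11299 + 14 = 11313 varves.
The growth record spans 5122.0 − 13.1 = 5108.9 mm.
5108.9 mm over 11313 years gives 5108.9 / 11313 ≈ 0.452 mm/yr.

0.452 mm/yr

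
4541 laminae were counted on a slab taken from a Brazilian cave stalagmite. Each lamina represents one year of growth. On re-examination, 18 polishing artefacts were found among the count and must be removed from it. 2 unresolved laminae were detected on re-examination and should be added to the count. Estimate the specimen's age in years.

4525 yr

Adjusted count: 4541 − 18 + 2 = 4525 laminae.
One lamina per year makes the duration 4525 years.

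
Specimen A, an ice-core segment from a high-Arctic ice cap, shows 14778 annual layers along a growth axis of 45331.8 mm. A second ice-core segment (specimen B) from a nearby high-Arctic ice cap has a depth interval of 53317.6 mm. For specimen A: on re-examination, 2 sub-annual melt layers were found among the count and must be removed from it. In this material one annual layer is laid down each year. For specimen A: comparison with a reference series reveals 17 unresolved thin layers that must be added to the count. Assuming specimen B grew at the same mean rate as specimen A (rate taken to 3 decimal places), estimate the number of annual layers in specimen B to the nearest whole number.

Specimen A: adjusted count: 14778 − 2 + 17 = 14793 annual layers.
A: Extension rate ≈ 45331.8 / 14793 = 3.064 mm/yr.
For B, 53317.6 / 3.064 = 17401.31 years ≈ 17401 annual layers.

17401 annual layers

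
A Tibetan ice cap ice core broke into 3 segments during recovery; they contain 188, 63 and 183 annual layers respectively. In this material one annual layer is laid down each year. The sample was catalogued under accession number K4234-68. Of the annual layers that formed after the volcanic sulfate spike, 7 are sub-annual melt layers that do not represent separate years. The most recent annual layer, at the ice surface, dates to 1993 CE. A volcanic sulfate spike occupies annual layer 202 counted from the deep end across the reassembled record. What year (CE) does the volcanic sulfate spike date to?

Total annual layers = 188 + 63 + 183 = 434.
434 − 202 = 232 annual layers lie beyond the volcanic sulfate spike toward the ice surface.
Excluding 7 false annual layers: 232 − 7 = 225.
1993 − 225 = 1768 CE.

1768 CE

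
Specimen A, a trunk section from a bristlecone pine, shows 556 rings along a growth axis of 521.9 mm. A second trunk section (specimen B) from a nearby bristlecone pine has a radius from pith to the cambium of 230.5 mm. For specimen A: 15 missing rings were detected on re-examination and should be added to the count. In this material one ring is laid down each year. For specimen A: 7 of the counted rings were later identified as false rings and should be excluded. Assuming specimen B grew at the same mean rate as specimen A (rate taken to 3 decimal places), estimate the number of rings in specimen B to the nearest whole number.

Specimen A: true ring count = 556 − 7 + 15 = 564.
A: Extension rate ≈ 521.9 / 564 = 0.925 mm/year.
For B, 230.5 / 0.925 = 249.19 years ≈ 249 rings.

249 rings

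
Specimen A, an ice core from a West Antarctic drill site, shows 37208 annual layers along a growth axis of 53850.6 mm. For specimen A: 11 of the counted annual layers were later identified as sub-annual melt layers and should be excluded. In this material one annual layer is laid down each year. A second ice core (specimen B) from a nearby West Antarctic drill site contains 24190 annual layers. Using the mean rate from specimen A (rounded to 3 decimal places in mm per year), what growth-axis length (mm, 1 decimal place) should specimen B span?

35027.1 mm

Specimen A: adjusted count: 37208 − 11 = 37197 annual layers.
A: Mean rate = 53850.6 mm / 37197 years ≈ 1.448 mm/yr.
B's length ≈ 1.448 × 24190 = 35027.1 mm.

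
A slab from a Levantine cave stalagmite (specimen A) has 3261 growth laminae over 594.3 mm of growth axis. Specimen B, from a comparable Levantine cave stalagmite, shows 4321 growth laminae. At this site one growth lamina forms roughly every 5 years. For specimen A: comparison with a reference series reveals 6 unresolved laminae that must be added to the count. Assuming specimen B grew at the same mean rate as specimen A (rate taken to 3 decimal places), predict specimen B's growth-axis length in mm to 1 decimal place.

Specimen A: correcting the raw count gives 3261 + 6 = 3267 true growth laminae.
Specimen A: 3267 growth laminae at 5 years each span 3267 × 5 = 16335 years.
A: Mean rate = 594.3 mm / 16335 years ≈ 0.036 mm/yr.
Specimen B: at 5 years per growth lamina, 4321 × 5 = 21605 years. B's length ≈ 0.036 × 21605 = 777.8 mm.

777.8 mm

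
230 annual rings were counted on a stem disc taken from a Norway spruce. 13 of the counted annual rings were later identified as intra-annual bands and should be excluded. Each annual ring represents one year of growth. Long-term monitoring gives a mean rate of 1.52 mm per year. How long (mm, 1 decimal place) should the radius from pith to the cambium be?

329.8 mm

Correcting the raw count gives 230 − 13 = 217 true annual rings.
217 years at 1.52 mm/year gives 1.52 × 217 = 329.8 mm.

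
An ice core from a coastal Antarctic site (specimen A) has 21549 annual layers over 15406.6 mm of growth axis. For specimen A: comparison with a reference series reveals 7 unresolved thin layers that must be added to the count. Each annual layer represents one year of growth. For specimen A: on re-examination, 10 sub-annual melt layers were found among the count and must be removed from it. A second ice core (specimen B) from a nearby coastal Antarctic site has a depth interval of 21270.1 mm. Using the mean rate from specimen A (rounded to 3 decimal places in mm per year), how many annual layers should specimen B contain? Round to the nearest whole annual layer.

Specimen A: correcting the raw count gives 21549 − 10 + 7 = 21546 true annual layers.
A: Mean rate = 15406.6 mm / 21546 years ≈ 0.715 mm/year.
For B, 21270.1 / 0.715 = 29748.39 years ≈ 29748 annual layers.

29748 annual layers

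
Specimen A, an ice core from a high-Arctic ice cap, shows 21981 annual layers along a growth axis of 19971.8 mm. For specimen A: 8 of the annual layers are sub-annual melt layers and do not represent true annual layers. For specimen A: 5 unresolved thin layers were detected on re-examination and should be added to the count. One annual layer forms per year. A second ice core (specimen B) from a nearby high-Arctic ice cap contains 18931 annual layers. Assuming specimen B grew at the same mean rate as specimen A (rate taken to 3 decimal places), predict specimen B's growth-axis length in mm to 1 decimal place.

17208.3 mm

Specimen A: true annual layer count = 21981 − 8 + 5 = 21978.
A: 19971.8 mm over 21978 years gives 19971.8 / 21978 ≈ 0.909 mm per year.
For B, 0.909 mm/year × 18931 years = 17208.3 mm.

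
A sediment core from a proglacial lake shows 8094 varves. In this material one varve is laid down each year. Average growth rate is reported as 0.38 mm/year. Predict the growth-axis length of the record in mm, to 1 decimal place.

8094 years of growth are recorded.
Length ≈ 0.38 × 8094 = 3075.7 mm.

3075.7 mm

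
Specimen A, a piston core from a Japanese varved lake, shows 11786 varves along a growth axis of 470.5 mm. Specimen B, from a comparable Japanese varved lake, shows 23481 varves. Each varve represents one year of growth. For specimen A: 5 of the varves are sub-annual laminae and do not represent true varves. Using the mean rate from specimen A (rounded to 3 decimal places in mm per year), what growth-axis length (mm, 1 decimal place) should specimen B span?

939.2 mm

Specimen A: after corrections the count is 11786 − 5 = 11781 varves.
A: Mean rate = 470.5 mm / 11781 years ≈ 0.040 mm per year.
For B, 0.040 mm/year × 23481 years = 939.2 mm.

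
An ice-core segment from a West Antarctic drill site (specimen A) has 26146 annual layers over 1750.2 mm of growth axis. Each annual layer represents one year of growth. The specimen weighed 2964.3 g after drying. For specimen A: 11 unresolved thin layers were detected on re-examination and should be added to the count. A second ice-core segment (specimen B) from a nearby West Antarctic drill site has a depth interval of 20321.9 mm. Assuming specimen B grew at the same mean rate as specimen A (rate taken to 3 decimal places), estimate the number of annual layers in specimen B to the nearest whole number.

303312 annual layers

Specimen A: true annual layer count = 26146 + 11 = 26157.
A: Extension rate ≈ 1750.2 / 26157 = 0.067 mm/yr.
For B, 20321.9 / 0.067 = 303311.94 years ≈ 303312 annual layers.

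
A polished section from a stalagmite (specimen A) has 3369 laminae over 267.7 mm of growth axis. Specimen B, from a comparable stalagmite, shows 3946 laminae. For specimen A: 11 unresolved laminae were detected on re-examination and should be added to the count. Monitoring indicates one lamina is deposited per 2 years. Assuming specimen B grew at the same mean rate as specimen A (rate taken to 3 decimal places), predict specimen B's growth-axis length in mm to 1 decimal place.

315.7 mm

Specimen A: correcting the raw count gives 3369 + 11 = 3380 true laminae.
Specimen A: 3380 laminae at 2 years each span 3380 × 2 = 6760 years.
A: Extension rate ≈ 267.7 / 6760 = 0.040 mm/yr.
Specimen B: multiplying by 2 years per lamina: 3946 × 2 = 7892 years. B's length ≈ 0.040 × 7892 = 315.7 mm.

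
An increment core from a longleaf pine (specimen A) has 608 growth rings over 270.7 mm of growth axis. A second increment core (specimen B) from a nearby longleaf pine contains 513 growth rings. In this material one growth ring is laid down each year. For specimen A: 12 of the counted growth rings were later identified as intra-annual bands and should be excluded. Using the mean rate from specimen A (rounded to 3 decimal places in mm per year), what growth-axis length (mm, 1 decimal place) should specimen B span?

Specimen A: correcting the raw count gives 608 − 12 = 596 true growth rings.
A: 270.7 mm over 596 years gives 270.7 / 596 ≈ 0.454 mm/yr.
B's length ≈ 0.454 × 513 = 232.9 mm.

232.9 mm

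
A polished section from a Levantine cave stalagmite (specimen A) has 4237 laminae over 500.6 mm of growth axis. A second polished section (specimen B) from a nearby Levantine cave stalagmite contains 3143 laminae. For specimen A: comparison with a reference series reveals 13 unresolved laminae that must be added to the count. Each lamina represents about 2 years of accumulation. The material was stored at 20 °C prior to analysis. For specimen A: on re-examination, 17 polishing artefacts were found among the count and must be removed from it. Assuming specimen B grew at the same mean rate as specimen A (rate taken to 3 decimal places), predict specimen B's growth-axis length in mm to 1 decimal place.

370.9 mm

Specimen A: correcting the raw count gives 4237 − 17 + 13 = 4233 true laminae.
Specimen A: at 2 years per lamina, 4233 × 2 = 8466 years.
A: 500.6 mm over 8466 years gives 500.6 / 8466 ≈ 0.059 mm/year.
Specimen B: 3143 laminae at 2 years each span 3143 × 2 = 6286 years. For B, 0.059 mm/year × 6286 years = 370.9 mm.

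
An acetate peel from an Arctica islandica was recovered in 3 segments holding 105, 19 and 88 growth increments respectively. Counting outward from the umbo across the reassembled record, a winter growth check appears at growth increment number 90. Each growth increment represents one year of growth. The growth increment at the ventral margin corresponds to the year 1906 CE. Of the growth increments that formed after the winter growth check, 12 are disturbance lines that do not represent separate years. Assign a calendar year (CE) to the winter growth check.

1796 CE

Total growth increments = 105 + 19 + 88 = 212.
212 − 90 = 122 growth increments lie beyond the winter growth check toward the ventral margin.
122 − 12 false = 110 true growth increments after the winter growth check.
The growth increment at the ventral margin is 1906 CE, so the winter growth check dates to 1906 − 110 = 1796 CE.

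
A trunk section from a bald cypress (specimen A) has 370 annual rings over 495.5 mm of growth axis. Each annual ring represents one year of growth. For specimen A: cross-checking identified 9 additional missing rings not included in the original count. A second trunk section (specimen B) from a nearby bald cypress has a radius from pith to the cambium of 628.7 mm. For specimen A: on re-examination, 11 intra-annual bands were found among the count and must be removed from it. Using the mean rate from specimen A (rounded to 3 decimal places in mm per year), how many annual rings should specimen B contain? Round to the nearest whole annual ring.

467 annual rings

Specimen A: adjusted count: 370 − 11 + 9 = 368 annual rings.
A: Mean rate = 495.5 mm / 368 years ≈ 1.346 mm/year.
For B, 628.7 / 1.346 = 467.09 years ≈ 467 annual rings.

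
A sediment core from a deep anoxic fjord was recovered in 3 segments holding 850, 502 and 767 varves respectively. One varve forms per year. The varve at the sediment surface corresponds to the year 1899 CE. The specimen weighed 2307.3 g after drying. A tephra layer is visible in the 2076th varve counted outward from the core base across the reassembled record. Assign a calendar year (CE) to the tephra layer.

Total varves = 850 + 502 + 767 = 2119.
Between varve 2076 and the sediment surface there are 2119 − 2076 = 43 varves.
Counting back 43 years from 1899 CE places the tephra layer in 1899 − 43 = 1856 CE.

1856 CE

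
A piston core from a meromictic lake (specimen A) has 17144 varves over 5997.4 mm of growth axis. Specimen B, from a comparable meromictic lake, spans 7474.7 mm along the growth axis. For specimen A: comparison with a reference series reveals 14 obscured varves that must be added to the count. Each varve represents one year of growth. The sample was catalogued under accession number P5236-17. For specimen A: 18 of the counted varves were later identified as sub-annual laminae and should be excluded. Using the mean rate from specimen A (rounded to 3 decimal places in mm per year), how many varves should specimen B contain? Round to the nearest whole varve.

21356 varves

Specimen A: adjusted count: 17144 − 18 + 14 = 17140 varves.
A: Mean rate = 5997.4 mm / 17140 years ≈ 0.350 mm per year.
Specimen B: 7474.7 mm / 0.350 mm per year = 21356.29 years ≈ 21356 varves.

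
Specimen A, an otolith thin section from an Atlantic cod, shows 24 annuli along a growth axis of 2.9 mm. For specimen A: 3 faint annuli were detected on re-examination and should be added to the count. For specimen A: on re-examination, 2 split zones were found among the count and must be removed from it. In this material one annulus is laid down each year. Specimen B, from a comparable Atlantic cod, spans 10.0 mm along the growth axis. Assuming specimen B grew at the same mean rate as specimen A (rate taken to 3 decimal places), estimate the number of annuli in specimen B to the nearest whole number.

86 annuli

Specimen A: after corrections the count is 24 − 2 + 3 = 25 annuli.
A: Mean rate = 2.9 mm / 25 years ≈ 0.116 mm per year.
B spans 10.0 / 0.116 = 86.21 years ≈ 86 annuli.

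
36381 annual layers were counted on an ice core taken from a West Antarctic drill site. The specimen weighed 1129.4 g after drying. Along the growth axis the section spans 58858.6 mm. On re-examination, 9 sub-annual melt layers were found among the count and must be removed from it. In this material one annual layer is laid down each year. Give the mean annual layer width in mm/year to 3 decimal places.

1.618 mm/year

After corrections the count is 36381 − 9 = 36372 annual layers.
58858.6 mm over 36372 years gives 58858.6 / 36372 ≈ 1.618 mm/year.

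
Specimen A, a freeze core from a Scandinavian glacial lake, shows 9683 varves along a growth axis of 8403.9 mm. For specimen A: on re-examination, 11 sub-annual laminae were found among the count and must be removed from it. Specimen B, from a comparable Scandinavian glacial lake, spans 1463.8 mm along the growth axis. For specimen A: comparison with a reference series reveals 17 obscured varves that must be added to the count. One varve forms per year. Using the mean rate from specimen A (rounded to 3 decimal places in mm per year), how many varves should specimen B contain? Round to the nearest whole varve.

1688 varves

Specimen A: true varve count = 9683 − 11 + 17 = 9689.
A: Extension rate ≈ 8403.9 / 9689 = 0.867 mm per year.
B spans 1463.8 / 0.867 = 1688.35 years ≈ 1688 varves.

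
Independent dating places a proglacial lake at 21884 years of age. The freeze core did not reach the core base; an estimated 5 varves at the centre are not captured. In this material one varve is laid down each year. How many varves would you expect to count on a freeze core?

Expected varves over 21884 years: 21884.
Less the 5 uncaptured varves: 21884 − 5 = 21879.

21879 varves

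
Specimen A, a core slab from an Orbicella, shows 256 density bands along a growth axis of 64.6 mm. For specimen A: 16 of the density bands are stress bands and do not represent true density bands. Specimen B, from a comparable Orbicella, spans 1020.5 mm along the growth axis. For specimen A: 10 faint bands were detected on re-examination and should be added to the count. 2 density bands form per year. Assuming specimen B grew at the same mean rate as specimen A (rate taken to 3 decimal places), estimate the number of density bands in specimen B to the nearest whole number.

3948 density bands

Specimen A: after corrections the count is 256 − 16 + 10 = 250 density bands.
Specimen A: with 2 density bands per year, 250 / 2 = 125 years.
A: Extension rate ≈ 64.6 / 125 = 0.517 mm/yr.
For B, 1020.5 / 0.517 = 1973.89 years; at 2 density bands per year that is 1973.89 × 2 ≈ 3948 density bands.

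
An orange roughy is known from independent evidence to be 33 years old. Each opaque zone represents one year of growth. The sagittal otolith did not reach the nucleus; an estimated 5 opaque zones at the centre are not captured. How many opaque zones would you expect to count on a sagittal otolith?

28 opaque zones

At one opaque zone per year, 33 years correspond to 33 opaque zones.
33 − 5 missed = 28 opaque zones expected in the prepared section.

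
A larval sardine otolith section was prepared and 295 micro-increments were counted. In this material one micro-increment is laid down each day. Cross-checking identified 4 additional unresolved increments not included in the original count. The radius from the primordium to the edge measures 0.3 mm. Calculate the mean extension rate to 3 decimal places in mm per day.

True micro-increment count = 295 + 4 = 299.
0.3 mm over 299 days gives 0.3 / 299 ≈ 0.001 mm per day.

0.001 mm per day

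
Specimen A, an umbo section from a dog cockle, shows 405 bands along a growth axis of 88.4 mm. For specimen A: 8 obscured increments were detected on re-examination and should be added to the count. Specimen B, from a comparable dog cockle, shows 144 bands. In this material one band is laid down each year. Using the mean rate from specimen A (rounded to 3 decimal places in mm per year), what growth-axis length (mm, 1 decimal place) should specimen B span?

Specimen A: after corrections the count is 405 + 8 = 413 bands.
A: 88.4 mm over 413 years gives 88.4 / 413 ≈ 0.214 mm/yr.
Length of B = 0.214 × 144 = 30.8 mm.

30.8 mm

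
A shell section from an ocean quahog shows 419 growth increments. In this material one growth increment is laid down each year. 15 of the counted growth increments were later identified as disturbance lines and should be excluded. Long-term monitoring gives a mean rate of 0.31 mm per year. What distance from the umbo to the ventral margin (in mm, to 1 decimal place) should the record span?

Adjusted count: 419 − 15 = 404 growth increments.
Predicted length = 0.31 mm/year × 404 years = 125.2 mm.

125.2 mm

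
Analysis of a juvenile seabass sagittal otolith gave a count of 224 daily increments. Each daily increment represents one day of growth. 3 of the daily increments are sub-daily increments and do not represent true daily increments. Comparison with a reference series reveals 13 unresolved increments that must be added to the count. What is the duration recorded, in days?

Adjusted count: 224 − 3 + 13 = 234 daily increments.
With a one-to-one daily increment periodicity this is 234 days.

234 days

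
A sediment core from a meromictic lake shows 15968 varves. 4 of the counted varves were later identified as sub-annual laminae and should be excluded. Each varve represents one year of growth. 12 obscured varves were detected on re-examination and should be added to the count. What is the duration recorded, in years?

15976 yr

Adjusted count: 15968 − 4 + 12 = 15976 varves.
At one varve per year, that is 15976 years.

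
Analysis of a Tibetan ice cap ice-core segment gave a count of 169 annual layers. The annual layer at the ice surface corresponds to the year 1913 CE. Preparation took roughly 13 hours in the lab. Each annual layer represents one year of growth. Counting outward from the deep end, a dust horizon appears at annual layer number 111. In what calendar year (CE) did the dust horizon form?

The dust horizon sits at annual layer 111 from the deep end, so 169 − 111 = 58 annual layers formed after it.
Counting back 58 years from 1913 CE places the dust horizon in 1913 − 58 = 1855 CE.

1855 CE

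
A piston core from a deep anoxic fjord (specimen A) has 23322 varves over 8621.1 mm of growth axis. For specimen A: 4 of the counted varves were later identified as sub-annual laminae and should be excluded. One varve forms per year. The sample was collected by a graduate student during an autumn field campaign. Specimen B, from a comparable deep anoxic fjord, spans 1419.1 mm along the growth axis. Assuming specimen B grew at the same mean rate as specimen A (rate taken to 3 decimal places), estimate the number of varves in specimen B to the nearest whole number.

Specimen A: after corrections the count is 23322 − 4 = 23318 varves.
A: Mean rate = 8621.1 mm / 23318 years ≈ 0.370 mm per year.
B spans 1419.1 / 0.370 = 3835.41 years ≈ 3835 varves.

3835 varves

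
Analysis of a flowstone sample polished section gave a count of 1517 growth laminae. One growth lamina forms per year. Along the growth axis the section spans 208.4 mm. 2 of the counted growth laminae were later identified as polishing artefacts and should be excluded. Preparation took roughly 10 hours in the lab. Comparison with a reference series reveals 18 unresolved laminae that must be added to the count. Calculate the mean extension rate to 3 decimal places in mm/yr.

0.136 mm/yr

Correcting the raw count gives 1517 − 2 + 18 = 1533 true growth laminae.
Mean rate = 208.4 mm / 1533 years ≈ 0.136 mm/yr.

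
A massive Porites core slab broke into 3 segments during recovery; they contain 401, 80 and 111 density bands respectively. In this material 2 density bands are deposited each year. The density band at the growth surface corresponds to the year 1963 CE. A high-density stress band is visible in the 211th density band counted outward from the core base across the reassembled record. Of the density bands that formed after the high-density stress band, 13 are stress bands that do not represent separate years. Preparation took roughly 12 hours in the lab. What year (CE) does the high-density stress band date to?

1779 CE

Total density bands = 401 + 80 + 111 = 592.
592 − 211 = 381 density bands lie beyond the high-density stress band toward the growth surface.
Excluding 13 false density bands: 381 − 13 = 368.
368 density bands at 2 per year is 368 / 2 = 184 years.
The density band at the growth surface is 1963 CE, so the high-density stress band dates to 1963 − 184 = 1779 CE.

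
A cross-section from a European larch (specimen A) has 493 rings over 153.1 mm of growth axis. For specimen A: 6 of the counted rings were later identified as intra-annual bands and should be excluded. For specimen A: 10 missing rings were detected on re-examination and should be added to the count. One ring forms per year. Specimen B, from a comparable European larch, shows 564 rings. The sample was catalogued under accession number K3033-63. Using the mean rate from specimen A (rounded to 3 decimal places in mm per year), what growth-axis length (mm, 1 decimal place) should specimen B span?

Specimen A: adjusted count: 493 − 6 + 10 = 497 rings.
A: Mean rate = 153.1 mm / 497 years ≈ 0.308 mm/year.
B's length ≈ 0.308 × 564 = 173.7 mm.

173.7 mm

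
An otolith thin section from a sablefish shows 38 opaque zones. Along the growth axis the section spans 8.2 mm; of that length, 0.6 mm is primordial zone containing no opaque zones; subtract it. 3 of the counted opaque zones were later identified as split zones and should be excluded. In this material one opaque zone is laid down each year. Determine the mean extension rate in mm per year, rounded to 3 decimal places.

True opaque zone count = 38 − 3 = 35.
The growth record spans 8.2 − 0.6 = 7.6 mm.
Mean rate = 7.6 mm / 35 years ≈ 0.217 mm per year.

0.217 mm per year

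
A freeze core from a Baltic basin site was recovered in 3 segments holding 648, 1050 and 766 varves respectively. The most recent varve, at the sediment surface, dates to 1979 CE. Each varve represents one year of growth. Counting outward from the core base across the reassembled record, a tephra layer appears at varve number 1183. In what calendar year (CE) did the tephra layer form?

698 CE

Total varves = 648 + 1050 + 766 = 2464.
2464 − 1183 = 1281 varves lie beyond the tephra layer toward the sediment surface.
1979 − 1281 = 698 CE.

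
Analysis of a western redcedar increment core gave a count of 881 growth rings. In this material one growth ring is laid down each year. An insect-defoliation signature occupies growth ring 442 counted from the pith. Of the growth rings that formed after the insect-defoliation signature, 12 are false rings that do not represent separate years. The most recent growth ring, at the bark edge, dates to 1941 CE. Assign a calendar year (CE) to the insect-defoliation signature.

1514 CE

Between growth ring 442 and the bark edge there are 881 − 442 = 439 growth rings.
Excluding 12 false growth rings: 439 − 12 = 427.
1941 − 427 = 1514 CE.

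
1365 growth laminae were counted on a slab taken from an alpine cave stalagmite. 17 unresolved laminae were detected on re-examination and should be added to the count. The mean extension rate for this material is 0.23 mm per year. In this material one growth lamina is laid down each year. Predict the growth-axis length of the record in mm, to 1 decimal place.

After corrections the count is 1365 + 17 = 1382 growth laminae.
1382 years at 0.23 mm/year gives 0.23 × 1382 = 317.9 mm.

317.9 mm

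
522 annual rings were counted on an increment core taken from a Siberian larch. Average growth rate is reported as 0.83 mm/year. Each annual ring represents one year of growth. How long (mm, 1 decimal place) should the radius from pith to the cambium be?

433.3 mm

The record spans 522 years at 0.83 mm per year.
Length ≈ 0.83 × 522 = 433.3 mm.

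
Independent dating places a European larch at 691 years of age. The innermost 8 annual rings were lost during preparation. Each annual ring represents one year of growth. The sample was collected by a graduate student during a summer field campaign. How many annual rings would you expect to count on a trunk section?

683 annual rings

At one annual ring per year, 691 years correspond to 691 annual rings.
Less the 8 uncaptured annual rings: 691 − 8 = 683.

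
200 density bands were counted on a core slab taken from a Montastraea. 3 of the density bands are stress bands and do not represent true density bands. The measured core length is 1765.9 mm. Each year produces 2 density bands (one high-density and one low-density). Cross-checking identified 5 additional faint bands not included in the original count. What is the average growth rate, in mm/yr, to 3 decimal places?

17.484 mm/yr

Correcting the raw count gives 200 − 3 + 5 = 202 true density bands.
Dividing by 2 density bands per year: 202 / 2 = 101 years.
Mean rate = 1765.9 mm / 101 years ≈ 17.484 mm/yr.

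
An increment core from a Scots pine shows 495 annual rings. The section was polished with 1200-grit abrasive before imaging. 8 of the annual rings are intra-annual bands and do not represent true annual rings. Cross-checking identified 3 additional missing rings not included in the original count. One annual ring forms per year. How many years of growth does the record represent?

490 years

Adjusted count: 495 − 8 + 3 = 490 annual rings.
At one annual ring per year, that is 490 years.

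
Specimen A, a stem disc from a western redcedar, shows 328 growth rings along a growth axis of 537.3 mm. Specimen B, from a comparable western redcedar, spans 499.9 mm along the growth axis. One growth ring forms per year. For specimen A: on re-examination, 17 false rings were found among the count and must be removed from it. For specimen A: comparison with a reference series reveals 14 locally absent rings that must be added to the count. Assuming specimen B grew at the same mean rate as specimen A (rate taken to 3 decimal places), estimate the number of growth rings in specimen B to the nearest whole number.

302 growth rings

Specimen A: adjusted count: 328 − 17 + 14 = 325 growth rings.
A: 537.3 mm over 325 years gives 537.3 / 325 ≈ 1.653 mm per year.
For B, 499.9 / 1.653 = 302.42 years ≈ 302 growth rings.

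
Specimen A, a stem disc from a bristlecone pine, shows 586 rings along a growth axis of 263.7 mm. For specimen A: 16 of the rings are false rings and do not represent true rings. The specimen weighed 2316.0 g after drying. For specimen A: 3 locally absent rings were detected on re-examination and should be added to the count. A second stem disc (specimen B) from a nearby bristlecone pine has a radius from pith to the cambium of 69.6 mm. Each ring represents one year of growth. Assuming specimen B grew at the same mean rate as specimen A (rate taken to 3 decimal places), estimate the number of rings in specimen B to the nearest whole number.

151 rings

Specimen A: after corrections the count is 586 − 16 + 3 = 573 rings.
A: Extension rate ≈ 263.7 / 573 = 0.460 mm per year.
B spans 69.6 / 0.460 = 151.30 years ≈ 151 rings.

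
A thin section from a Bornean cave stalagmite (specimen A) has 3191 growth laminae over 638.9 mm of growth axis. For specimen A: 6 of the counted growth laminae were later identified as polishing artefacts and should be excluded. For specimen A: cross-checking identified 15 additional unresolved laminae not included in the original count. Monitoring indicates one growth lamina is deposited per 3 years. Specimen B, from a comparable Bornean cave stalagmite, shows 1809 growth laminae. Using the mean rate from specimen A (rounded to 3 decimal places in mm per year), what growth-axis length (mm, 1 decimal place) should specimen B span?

363.6 mm

Specimen A: adjusted count: 3191 − 6 + 15 = 3200 growth laminae.
Specimen A: multiplying by 3 years per growth lamina: 3200 × 3 = 9600 years.
A: 638.9 mm over 9600 years gives 638.9 / 9600 ≈ 0.067 mm per year.
Specimen B: at 3 years per growth lamina, 1809 × 3 = 5427 years. B's length ≈ 0.067 × 5427 = 363.6 mm.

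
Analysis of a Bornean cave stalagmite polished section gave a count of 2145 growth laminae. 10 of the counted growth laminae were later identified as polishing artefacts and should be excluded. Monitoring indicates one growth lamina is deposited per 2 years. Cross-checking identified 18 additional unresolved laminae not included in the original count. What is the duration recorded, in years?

4306 yr

After corrections the count is 2145 − 10 + 18 = 2153 growth laminae.
At 2 years per growth lamina, 2153 × 2 = 4306 years.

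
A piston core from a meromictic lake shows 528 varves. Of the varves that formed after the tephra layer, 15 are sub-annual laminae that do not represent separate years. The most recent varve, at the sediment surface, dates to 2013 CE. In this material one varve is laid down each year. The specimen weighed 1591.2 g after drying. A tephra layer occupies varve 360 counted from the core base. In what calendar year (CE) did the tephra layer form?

Between varve 360 and the sediment surface there are 528 − 360 = 168 varves.
Removing the 15 false varves leaves 168 − 15 = 153 true varves beyond the tephra layer.
2013 − 153 = 1860 CE.

1860 CE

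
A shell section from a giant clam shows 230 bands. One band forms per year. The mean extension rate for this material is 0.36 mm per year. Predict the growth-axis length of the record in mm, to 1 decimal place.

The record spans 230 years at 0.36 mm per year.
230 years at 0.36 mm/year gives 0.36 × 230 = 82.8 mm.

82.8 mm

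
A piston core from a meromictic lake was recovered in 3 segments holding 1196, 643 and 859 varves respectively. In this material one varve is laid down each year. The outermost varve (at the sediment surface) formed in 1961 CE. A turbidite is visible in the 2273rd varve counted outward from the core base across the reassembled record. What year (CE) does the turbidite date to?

1536 CE

Total varves = 1196 + 643 + 859 = 2698.
The turbidite sits at varve 2273 from the core base, so 2698 − 2273 = 425 varves formed after it.
1961 − 425 = 1536 CE.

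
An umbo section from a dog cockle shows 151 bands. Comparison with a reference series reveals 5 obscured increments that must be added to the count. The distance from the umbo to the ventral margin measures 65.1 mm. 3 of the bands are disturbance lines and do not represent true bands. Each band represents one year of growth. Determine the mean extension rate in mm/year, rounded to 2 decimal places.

0.43 mm/year

True band count = 151 − 3 + 5 = 153.
65.1 mm over 153 years gives 65.1 / 153 ≈ 0.43 mm/year.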